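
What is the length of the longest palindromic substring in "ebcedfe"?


Input: "ebcedfe"
Checking substrings for palindromes:
  No multi-char palindromic substrings found
Longest palindromic substring: "e" with length 1

1


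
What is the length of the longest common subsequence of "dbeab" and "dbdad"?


LCS of "dbeab" and "dbdad"
DP table:
           d    b    d    a    d
      0    0    0    0    0    0
  d   0    1    1    1    1    1
  b   0    1    2    2    2    2
  e   0    1    2    2    2    2
  a   0    1    2    2    3    3
  b   0    1    2    2    3    3
LCS length = dp[5][5] = 3

3


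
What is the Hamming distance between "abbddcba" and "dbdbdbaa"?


Comparing "abbddcba" and "dbdbdbaa" position by position:
  Position 0: 'a' vs 'd' => differ
  Position 1: 'b' vs 'b' => same
  Position 2: 'b' vs 'd' => differ
  Position 3: 'd' vs 'b' => differ
  Position 4: 'd' vs 'd' => same
  Position 5: 'c' vs 'b' => differ
  Position 6: 'b' vs 'a' => differ
  Position 7: 'a' vs 'a' => same
Total differences (Hamming distance): 5

5


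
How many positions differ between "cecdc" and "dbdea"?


Comparing "cecdc" and "dbdea" position by position:
  Position 0: 'c' vs 'd' => DIFFER
  Position 1: 'e' vs 'b' => DIFFER
  Position 2: 'c' vs 'd' => DIFFER
  Position 3: 'd' vs 'e' => DIFFER
  Position 4: 'c' vs 'a' => DIFFER
Positions that differ: 5

5


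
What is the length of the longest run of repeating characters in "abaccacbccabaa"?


Input: "abaccacbccabaa"
Scanning for longest run:
  Position 1 ('b'): new char, reset run to 1
  Position 2 ('a'): new char, reset run to 1
  Position 3 ('c'): new char, reset run to 1
  Position 4 ('c'): continues run of 'c', length=2
  Position 5 ('a'): new char, reset run to 1
  Position 6 ('c'): new char, reset run to 1
  Position 7 ('b'): new char, reset run to 1
  Position 8 ('c'): new char, reset run to 1
  Position 9 ('c'): continues run of 'c', length=2
  Position 10 ('a'): new char, reset run to 1
  Position 11 ('b'): new char, reset run to 1
  Position 12 ('a'): new char, reset run to 1
  Position 13 ('a'): continues run of 'a', length=2
Longest run: 'c' with length 2

2


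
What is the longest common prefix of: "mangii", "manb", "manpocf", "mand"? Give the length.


Words: mangii, manb, manpocf, mand
  Position 0: all 'm' => match
  Position 1: all 'a' => match
  Position 2: all 'n' => match
  Position 3: ('g', 'b', 'p', 'd') => mismatch, stop
LCP = "man" (length 3)

3


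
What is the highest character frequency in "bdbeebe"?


Input: bdbeebe
Character counts:
  'b': 3
  'd': 1
  'e': 3
Maximum frequency: 3

3


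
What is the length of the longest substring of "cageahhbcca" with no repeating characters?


Input: "cageahhbcca"
Sliding window (track last position of each char):
  Position 0 ('c'): window [0,0] length 1 -- new best
  Position 1 ('a'): window [0,1] length 2 -- new best
  Position 2 ('g'): window [0,2] length 3 -- new best
  Position 3 ('e'): window [0,3] length 4 -- new best
  Position 4 ('a'): repeat (last at 1), move window start to 2
  Position 4 ('a'): window [2,4] length 3
  Position 5 ('h'): window [2,5] length 4
  Position 6 ('h'): repeat (last at 5), move window start to 6
  Position 6 ('h'): window [6,6] length 1
  Position 7 ('b'): window [6,7] length 2
  Position 8 ('c'): window [6,8] length 3
  Position 9 ('c'): repeat (last at 8), move window start to 9
  Position 9 ('c'): window [9,9] length 1
  Position 10 ('a'): window [9,10] length 2
Longest substring with no repeats: "cage" with length 4

4


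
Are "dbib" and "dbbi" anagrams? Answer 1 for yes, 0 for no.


Strings: "dbib", "dbbi"
Sorted first:  bbdi
Sorted second: bbdi
Sorted forms match => anagrams

1


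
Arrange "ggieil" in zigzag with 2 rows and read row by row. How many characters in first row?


Zigzag "ggieil" into 2 rows:
Placing characters:
  'g' => row 0
  'g' => row 1
  'i' => row 0
  'e' => row 1
  'i' => row 0
  'l' => row 1
Rows:
  Row 0: "gii"
  Row 1: "gel"
First row length: 3

3


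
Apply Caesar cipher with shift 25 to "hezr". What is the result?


Caesar cipher: shift "hezr" by 25
  'h' (pos 7) + 25 = pos 6 = 'g'
  'e' (pos 4) + 25 = pos 3 = 'd'
  'z' (pos 25) + 25 = pos 24 = 'y'
  'r' (pos 17) + 25 = pos 16 = 'q'
Result: gdyq

gdyq


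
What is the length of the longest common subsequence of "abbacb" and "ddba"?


LCS of "abbacb" and "ddba"
DP table:
           d    d    b    a
      0    0    0    0    0
  a   0    0    0    0    1
  b   0    0    0    1    1
  b   0    0    0    1    1
  a   0    0    0    1    2
  c   0    0    0    1    2
  b   0    0    0    1    2
LCS length = dp[6][4] = 2

2


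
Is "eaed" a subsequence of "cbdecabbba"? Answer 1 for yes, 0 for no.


Check if "eaed" is a subsequence of "cbdecabbba"
Greedy scan:
  Position 0 ('c'): no match needed
  Position 1 ('b'): no match needed
  Position 2 ('d'): no match needed
  Position 3 ('e'): matches sub[0] = 'e'
  Position 4 ('c'): no match needed
  Position 5 ('a'): matches sub[1] = 'a'
  Position 6 ('b'): no match needed
  Position 7 ('b'): no match needed
  Position 8 ('b'): no match needed
  Position 9 ('a'): no match needed
Only matched 2/4 characters => not a subsequence

0


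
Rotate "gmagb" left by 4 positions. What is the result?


Input: "gmagb", rotate left by 4
First 4 characters: "gmag"
Remaining characters: "b"
Concatenate remaining + first: "b" + "gmag" = "bgmag"

bgmag


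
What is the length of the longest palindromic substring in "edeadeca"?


Input: "edeadeca"
Checking substrings for palindromes:
  [0:3] "ede" (len 3) => palindrome
Longest palindromic substring: "ede" with length 3

3


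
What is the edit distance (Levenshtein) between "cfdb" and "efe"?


Computing edit distance: "cfdb" -> "efe"
DP table:
           e    f    e
      0    1    2    3
  c   1    1    2    3
  f   2    2    1    2
  d   3    3    2    2
  b   4    4    3    3
Edit distance = dp[4][3] = 3

3


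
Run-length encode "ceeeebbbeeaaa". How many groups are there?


Input: ceeeebbbeeaaa
Scanning for consecutive runs:
  Group 1: 'c' x 1 (positions 0-0)
  Group 2: 'e' x 4 (positions 1-4)
  Group 3: 'b' x 3 (positions 5-7)
  Group 4: 'e' x 2 (positions 8-9)
  Group 5: 'a' x 3 (positions 10-12)
Total groups: 5

5


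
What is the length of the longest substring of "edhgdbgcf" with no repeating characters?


Input: "edhgdbgcf"
Sliding window (track last position of each char):
  Position 0 ('e'): window [0,0] length 1 -- new best
  Position 1 ('d'): window [0,1] length 2 -- new best
  Position 2 ('h'): window [0,2] length 3 -- new best
  Position 3 ('g'): window [0,3] length 4 -- new best
  Position 4 ('d'): repeat (last at 1), move window start to 2
  Position 4 ('d'): window [2,4] length 3
  Position 5 ('b'): window [2,5] length 4
  Position 6 ('g'): repeat (last at 3), move window start to 4
  Position 6 ('g'): window [4,6] length 3
  Position 7 ('c'): window [4,7] length 4
  Position 8 ('f'): window [4,8] length 5 -- new best
Longest substring with no repeats: "dbgcf" with length 5

5


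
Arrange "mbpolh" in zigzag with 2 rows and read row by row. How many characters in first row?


Zigzag "mbpolh" into 2 rows:
Placing characters:
  'm' => row 0
  'b' => row 1
  'p' => row 0
  'o' => row 1
  'l' => row 0
  'h' => row 1
Rows:
  Row 0: "mpl"
  Row 1: "boh"
First row length: 3

3


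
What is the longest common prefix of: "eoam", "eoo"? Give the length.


Words: eoam, eoo
  Position 0: all 'e' => match
  Position 1: all 'o' => match
  Position 2: ('a', 'o') => mismatch, stop
LCP = "eo" (length 2)

2


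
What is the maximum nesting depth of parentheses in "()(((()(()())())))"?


Input: "()(((()(()())())))"
Tracking depth:
  Position 0 '(': depth becomes 1
  Position 1 ')': depth becomes 0
  Position 2 '(': depth becomes 1
  Position 3 '(': depth becomes 2
  Position 4 '(': depth becomes 3
  Position 5 '(': depth becomes 4
  Position 6 ')': depth becomes 3
  Position 7 '(': depth becomes 4
  Position 8 '(': depth becomes 5
  Position 9 ')': depth becomes 4
  Position 10 '(': depth becomes 5
  Position 11 ')': depth becomes 4
  Position 12 ')': depth becomes 3
  Position 13 '(': depth becomes 4
  Position 14 ')': depth becomes 3
  Position 15 ')': depth becomes 2
  Position 16 ')': depth becomes 1
  Position 17 ')': depth becomes 0
Maximum depth reached: 5

5


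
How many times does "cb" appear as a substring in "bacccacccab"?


Searching for "cb" in "bacccacccab"
Scanning each position:
  Position 0: "ba" => no
  Position 1: "ac" => no
  Position 2: "cc" => no
  Position 3: "cc" => no
  Position 4: "ca" => no
  Position 5: "ac" => no
  Position 6: "cc" => no
  Position 7: "cc" => no
  Position 8: "ca" => no
  Position 9: "ab" => no
Total occurrences: 0

0


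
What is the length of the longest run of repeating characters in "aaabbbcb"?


Input: "aaabbbcb"
Scanning for longest run:
  Position 1 ('a'): continues run of 'a', length=2
  Position 2 ('a'): continues run of 'a', length=3
  Position 3 ('b'): new char, reset run to 1
  Position 4 ('b'): continues run of 'b', length=2
  Position 5 ('b'): continues run of 'b', length=3
  Position 6 ('c'): new char, reset run to 1
  Position 7 ('b'): new char, reset run to 1
Longest run: 'a' with length 3

3


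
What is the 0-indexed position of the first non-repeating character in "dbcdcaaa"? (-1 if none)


Input: dbcdcaaa
Character frequencies:
  'a': 3
  'b': 1
  'c': 2
  'd': 2
Scanning left to right for freq == 1:
  Position 0 ('d'): freq=2, skip
  Position 1 ('b'): unique! => answer = 1

1


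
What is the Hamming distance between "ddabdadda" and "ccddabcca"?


Comparing "ddabdadda" and "ccddabcca" position by position:
  Position 0: 'd' vs 'c' => differ
  Position 1: 'd' vs 'c' => differ
  Position 2: 'a' vs 'd' => differ
  Position 3: 'b' vs 'd' => differ
  Position 4: 'd' vs 'a' => differ
  Position 5: 'a' vs 'b' => differ
  Position 6: 'd' vs 'c' => differ
  Position 7: 'd' vs 'c' => differ
  Position 8: 'a' vs 'a' => same
Total differences (Hamming distance): 8

8


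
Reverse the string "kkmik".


Input: kkmik
Reading characters right to left:
  Position 4: 'k'
  Position 3: 'i'
  Position 2: 'm'
  Position 1: 'k'
  Position 0: 'k'
Reversed: kimkk

kimkk


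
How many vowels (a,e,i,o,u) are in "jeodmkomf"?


Input: jeodmkomf
Checking each character:
  'j' at position 0: consonant
  'e' at position 1: vowel (running total: 1)
  'o' at position 2: vowel (running total: 2)
  'd' at position 3: consonant
  'm' at position 4: consonant
  'k' at position 5: consonant
  'o' at position 6: vowel (running total: 3)
  'm' at position 7: consonant
  'f' at position 8: consonant
Total vowels: 3

3


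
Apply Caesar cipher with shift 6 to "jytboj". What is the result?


Caesar cipher: shift "jytboj" by 6
  'j' (pos 9) + 6 = pos 15 = 'p'
  'y' (pos 24) + 6 = pos 4 = 'e'
  't' (pos 19) + 6 = pos 25 = 'z'
  'b' (pos 1) + 6 = pos 7 = 'h'
  'o' (pos 14) + 6 = pos 20 = 'u'
  'j' (pos 9) + 6 = pos 15 = 'p'
Result: pezhup

pezhup


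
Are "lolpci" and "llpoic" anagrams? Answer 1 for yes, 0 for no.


Strings: "lolpci", "llpoic"
Sorted first:  cillop
Sorted second: cillop
Sorted forms match => anagrams

1


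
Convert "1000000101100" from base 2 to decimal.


Input: "1000000101100" in base 2
Positional expansion:
  Digit '1' (value 1) x 2^12 = 4096
  Digit '0' (value 0) x 2^11 = 0
  Digit '0' (value 0) x 2^10 = 0
  Digit '0' (value 0) x 2^9 = 0
  Digit '0' (value 0) x 2^8 = 0
  Digit '0' (value 0) x 2^7 = 0
  Digit '0' (value 0) x 2^6 = 0
  Digit '1' (value 1) x 2^5 = 32
  Digit '0' (value 0) x 2^4 = 0
  Digit '1' (value 1) x 2^3 = 8
  Digit '1' (value 1) x 2^2 = 4
  Digit '0' (value 0) x 2^1 = 0
  Digit '0' (value 0) x 2^0 = 0
Sum = 4140

4140


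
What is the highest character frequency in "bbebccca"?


Input: bbebccca
Character counts:
  'a': 1
  'b': 3
  'c': 3
  'e': 1
Maximum frequency: 3

3


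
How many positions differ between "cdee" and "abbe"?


Comparing "cdee" and "abbe" position by position:
  Position 0: 'c' vs 'a' => DIFFER
  Position 1: 'd' vs 'b' => DIFFER
  Position 2: 'e' vs 'b' => DIFFER
  Position 3: 'e' vs 'e' => same
Positions that differ: 3

3


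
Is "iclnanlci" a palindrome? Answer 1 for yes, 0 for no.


Input: iclnanlci
Reversed: iclnanlci
  Compare pos 0 ('i') with pos 8 ('i'): match
  Compare pos 1 ('c') with pos 7 ('c'): match
  Compare pos 2 ('l') with pos 6 ('l'): match
  Compare pos 3 ('n') with pos 5 ('n'): match
Result: palindrome

1


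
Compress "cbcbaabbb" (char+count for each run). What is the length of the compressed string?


Input: cbcbaabbb
Runs:
  'c' x 1 => "c1"
  'b' x 1 => "b1"
  'c' x 1 => "c1"
  'b' x 1 => "b1"
  'a' x 2 => "a2"
  'b' x 3 => "b3"
Compressed: "c1b1c1b1a2b3"
Compressed length: 12

12


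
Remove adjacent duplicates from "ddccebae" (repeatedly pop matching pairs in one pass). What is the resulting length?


Input: ddccebae
Stack-based adjacent duplicate removal:
  Read 'd': push. Stack: d
  Read 'd': matches stack top 'd' => pop. Stack: (empty)
  Read 'c': push. Stack: c
  Read 'c': matches stack top 'c' => pop. Stack: (empty)
  Read 'e': push. Stack: e
  Read 'b': push. Stack: eb
  Read 'a': push. Stack: eba
  Read 'e': push. Stack: ebae
Final stack: "ebae" (length 4)

4


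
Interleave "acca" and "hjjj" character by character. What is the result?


Interleaving "acca" and "hjjj":
  Position 0: 'a' from first, 'h' from second => "ah"
  Position 1: 'c' from first, 'j' from second => "cj"
  Position 2: 'c' from first, 'j' from second => "cj"
  Position 3: 'a' from first, 'j' from second => "aj"
Result: ahcjcjaj

ahcjcjaj


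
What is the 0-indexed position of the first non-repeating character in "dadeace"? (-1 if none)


Input: dadeace
Character frequencies:
  'a': 2
  'c': 1
  'd': 2
  'e': 2
Scanning left to right for freq == 1:
  Position 0 ('d'): freq=2, skip
  Position 1 ('a'): freq=2, skip
  Position 2 ('d'): freq=2, skip
  Position 3 ('e'): freq=2, skip
  Position 4 ('a'): freq=2, skip
  Position 5 ('c'): unique! => answer = 5

5


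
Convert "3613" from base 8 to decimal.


Input: "3613" in base 8
Positional expansion:
  Digit '3' (value 3) x 8^3 = 1536
  Digit '6' (value 6) x 8^2 = 384
  Digit '1' (value 1) x 8^1 = 8
  Digit '3' (value 3) x 8^0 = 3
Sum = 1931

1931


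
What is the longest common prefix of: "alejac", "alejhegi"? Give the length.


Words: alejac, alejhegi
  Position 0: all 'a' => match
  Position 1: all 'l' => match
  Position 2: all 'e' => match
  Position 3: all 'j' => match
  Position 4: ('a', 'h') => mismatch, stop
LCP = "alej" (length 4)

4


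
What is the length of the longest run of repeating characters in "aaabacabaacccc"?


Input: "aaabacabaacccc"
Scanning for longest run:
  Position 1 ('a'): continues run of 'a', length=2
  Position 2 ('a'): continues run of 'a', length=3
  Position 3 ('b'): new char, reset run to 1
  Position 4 ('a'): new char, reset run to 1
  Position 5 ('c'): new char, reset run to 1
  Position 6 ('a'): new char, reset run to 1
  Position 7 ('b'): new char, reset run to 1
  Position 8 ('a'): new char, reset run to 1
  Position 9 ('a'): continues run of 'a', length=2
  Position 10 ('c'): new char, reset run to 1
  Position 11 ('c'): continues run of 'c', length=2
  Position 12 ('c'): continues run of 'c', length=3
  Position 13 ('c'): continues run of 'c', length=4
Longest run: 'c' with length 4

4


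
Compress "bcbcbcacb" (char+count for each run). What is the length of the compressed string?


Input: bcbcbcacb
Runs:
  'b' x 1 => "b1"
  'c' x 1 => "c1"
  'b' x 1 => "b1"
  'c' x 1 => "c1"
  'b' x 1 => "b1"
  'c' x 1 => "c1"
  'a' x 1 => "a1"
  'c' x 1 => "c1"
  'b' x 1 => "b1"
Compressed: "b1c1b1c1b1c1a1c1b1"
Compressed length: 18

18


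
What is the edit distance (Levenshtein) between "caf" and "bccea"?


Computing edit distance: "caf" -> "bccea"
DP table:
           b    c    c    e    a
      0    1    2    3    4    5
  c   1    1    1    2    3    4
  a   2    2    2    2    3    3
  f   3    3    3    3    3    4
Edit distance = dp[3][5] = 4

4


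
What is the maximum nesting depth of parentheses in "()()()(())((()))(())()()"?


Input: "()()()(())((()))(())()()"
Tracking depth:
  Position 0 '(': depth becomes 1
  Position 1 ')': depth becomes 0
  Position 2 '(': depth becomes 1
  Position 3 ')': depth becomes 0
  Position 4 '(': depth becomes 1
  Position 5 ')': depth becomes 0
  Position 6 '(': depth becomes 1
  Position 7 '(': depth becomes 2
  Position 8 ')': depth becomes 1
  Position 9 ')': depth becomes 0
  Position 10 '(': depth becomes 1
  Position 11 '(': depth becomes 2
  Position 12 '(': depth becomes 3
  Position 13 ')': depth becomes 2
  Position 14 ')': depth becomes 1
  Position 15 ')': depth becomes 0
  Position 16 '(': depth becomes 1
  Position 17 '(': depth becomes 2
  Position 18 ')': depth becomes 1
  Position 19 ')': depth becomes 0
  Position 20 '(': depth becomes 1
  Position 21 ')': depth becomes 0
  Position 22 '(': depth becomes 1
  Position 23 ')': depth becomes 0
Maximum depth reached: 3

3


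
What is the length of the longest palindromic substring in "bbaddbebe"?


Input: "bbaddbebe"
Checking substrings for palindromes:
  [5:8] "beb" (len 3) => palindrome
  [6:9] "ebe" (len 3) => palindrome
  [0:2] "bb" (len 2) => palindrome
  [3:5] "dd" (len 2) => palindrome
Longest palindromic substring: "beb" with length 3

3


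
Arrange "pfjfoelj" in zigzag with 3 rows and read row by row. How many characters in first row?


Zigzag "pfjfoelj" into 3 rows:
Placing characters:
  'p' => row 0
  'f' => row 1
  'j' => row 2
  'f' => row 1
  'o' => row 0
  'e' => row 1
  'l' => row 2
  'j' => row 1
Rows:
  Row 0: "po"
  Row 1: "ffej"
  Row 2: "jl"
First row length: 2

2


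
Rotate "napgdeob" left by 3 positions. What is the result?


Input: "napgdeob", rotate left by 3
First 3 characters: "nap"
Remaining characters: "gdeob"
Concatenate remaining + first: "gdeob" + "nap" = "gdeobnap"

gdeobnap


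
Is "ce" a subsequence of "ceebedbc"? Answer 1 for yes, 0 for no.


Check if "ce" is a subsequence of "ceebedbc"
Greedy scan:
  Position 0 ('c'): matches sub[0] = 'c'
  Position 1 ('e'): matches sub[1] = 'e'
  Position 2 ('e'): no match needed
  Position 3 ('b'): no match needed
  Position 4 ('e'): no match needed
  Position 5 ('d'): no match needed
  Position 6 ('b'): no match needed
  Position 7 ('c'): no match needed
All 2 characters matched => is a subsequence

1


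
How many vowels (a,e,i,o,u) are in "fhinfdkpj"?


Input: fhinfdkpj
Checking each character:
  'f' at position 0: consonant
  'h' at position 1: consonant
  'i' at position 2: vowel (running total: 1)
  'n' at position 3: consonant
  'f' at position 4: consonant
  'd' at position 5: consonant
  'k' at position 6: consonant
  'p' at position 7: consonant
  'j' at position 8: consonant
Total vowels: 1

1


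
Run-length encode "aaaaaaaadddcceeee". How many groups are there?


Input: aaaaaaaadddcceeee
Scanning for consecutive runs:
  Group 1: 'a' x 8 (positions 0-7)
  Group 2: 'd' x 3 (positions 8-10)
  Group 3: 'c' x 2 (positions 11-12)
  Group 4: 'e' x 4 (positions 13-16)
Total groups: 4

4


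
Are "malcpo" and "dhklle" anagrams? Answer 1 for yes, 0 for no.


Strings: "malcpo", "dhklle"
Sorted first:  aclmop
Sorted second: dehkll
Differ at position 0: 'a' vs 'd' => not anagrams

0


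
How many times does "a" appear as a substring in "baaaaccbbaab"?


Searching for "a" in "baaaaccbbaab"
Scanning each position:
  Position 0: "b" => no
  Position 1: "a" => MATCH
  Position 2: "a" => MATCH
  Position 3: "a" => MATCH
  Position 4: "a" => MATCH
  Position 5: "c" => no
  Position 6: "c" => no
  Position 7: "b" => no
  Position 8: "b" => no
  Position 9: "a" => MATCH
  Position 10: "a" => MATCH
  Position 11: "b" => no
Total occurrences: 6

6


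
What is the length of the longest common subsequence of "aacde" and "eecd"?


LCS of "aacde" and "eecd"
DP table:
           e    e    c    d
      0    0    0    0    0
  a   0    0    0    0    0
  a   0    0    0    0    0
  c   0    0    0    1    1
  d   0    0    0    1    2
  e   0    1    1    1    2
LCS length = dp[5][4] = 2

2


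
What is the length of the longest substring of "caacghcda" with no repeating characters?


Input: "caacghcda"
Sliding window (track last position of each char):
  Position 0 ('c'): window [0,0] length 1 -- new best
  Position 1 ('a'): window [0,1] length 2 -- new best
  Position 2 ('a'): repeat (last at 1), move window start to 2
  Position 2 ('a'): window [2,2] length 1
  Position 3 ('c'): window [2,3] length 2
  Position 4 ('g'): window [2,4] length 3 -- new best
  Position 5 ('h'): window [2,5] length 4 -- new best
  Position 6 ('c'): repeat (last at 3), move window start to 4
  Position 6 ('c'): window [4,6] length 3
  Position 7 ('d'): window [4,7] length 4
  Position 8 ('a'): window [4,8] length 5 -- new best
Longest substring with no repeats: "ghcda" with length 5

5


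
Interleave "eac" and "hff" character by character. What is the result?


Interleaving "eac" and "hff":
  Position 0: 'e' from first, 'h' from second => "eh"
  Position 1: 'a' from first, 'f' from second => "af"
  Position 2: 'c' from first, 'f' from second => "cf"
Result: ehafcf

ehafcf


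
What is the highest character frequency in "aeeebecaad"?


Input: aeeebecaad
Character counts:
  'a': 3
  'b': 1
  'c': 1
  'd': 1
  'e': 4
Maximum frequency: 4

4


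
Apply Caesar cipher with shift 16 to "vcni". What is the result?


Caesar cipher: shift "vcni" by 16
  'v' (pos 21) + 16 = pos 11 = 'l'
  'c' (pos 2) + 16 = pos 18 = 's'
  'n' (pos 13) + 16 = pos 3 = 'd'
  'i' (pos 8) + 16 = pos 24 = 'y'
Result: lsdy

lsdy


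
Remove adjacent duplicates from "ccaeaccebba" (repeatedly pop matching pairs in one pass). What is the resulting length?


Input: ccaeaccebba
Stack-based adjacent duplicate removal:
  Read 'c': push. Stack: c
  Read 'c': matches stack top 'c' => pop. Stack: (empty)
  Read 'a': push. Stack: a
  Read 'e': push. Stack: ae
  Read 'a': push. Stack: aea
  Read 'c': push. Stack: aeac
  Read 'c': matches stack top 'c' => pop. Stack: aea
  Read 'e': push. Stack: aeae
  Read 'b': push. Stack: aeaeb
  Read 'b': matches stack top 'b' => pop. Stack: aeae
  Read 'a': push. Stack: aeaea
Final stack: "aeaea" (length 5)

5


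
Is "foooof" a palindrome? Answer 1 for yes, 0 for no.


Input: foooof
Reversed: foooof
  Compare pos 0 ('f') with pos 5 ('f'): match
  Compare pos 1 ('o') with pos 4 ('o'): match
  Compare pos 2 ('o') with pos 3 ('o'): match
Result: palindrome

1


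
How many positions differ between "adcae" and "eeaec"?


Comparing "adcae" and "eeaec" position by position:
  Position 0: 'a' vs 'e' => DIFFER
  Position 1: 'd' vs 'e' => DIFFER
  Position 2: 'c' vs 'a' => DIFFER
  Position 3: 'a' vs 'e' => DIFFER
  Position 4: 'e' vs 'c' => DIFFER
Positions that differ: 5

5


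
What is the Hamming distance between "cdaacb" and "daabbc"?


Comparing "cdaacb" and "daabbc" position by position:
  Position 0: 'c' vs 'd' => differ
  Position 1: 'd' vs 'a' => differ
  Position 2: 'a' vs 'a' => same
  Position 3: 'a' vs 'b' => differ
  Position 4: 'c' vs 'b' => differ
  Position 5: 'b' vs 'c' => differ
Total differences (Hamming distance): 5

5


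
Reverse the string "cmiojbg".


Input: cmiojbg
Reading characters right to left:
  Position 6: 'g'
  Position 5: 'b'
  Position 4: 'j'
  Position 3: 'o'
  Position 2: 'i'
  Position 1: 'm'
  Position 0: 'c'
Reversed: gbjoimc

gbjoimc


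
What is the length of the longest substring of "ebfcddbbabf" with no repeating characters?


Input: "ebfcddbbabf"
Sliding window (track last position of each char):
  Position 0 ('e'): window [0,0] length 1 -- new best
  Position 1 ('b'): window [0,1] length 2 -- new best
  Position 2 ('f'): window [0,2] length 3 -- new best
  Position 3 ('c'): window [0,3] length 4 -- new best
  Position 4 ('d'): window [0,4] length 5 -- new best
  Position 5 ('d'): repeat (last at 4), move window start to 5
  Position 5 ('d'): window [5,5] length 1
  Position 6 ('b'): window [5,6] length 2
  Position 7 ('b'): repeat (last at 6), move window start to 7
  Position 7 ('b'): window [7,7] length 1
  Position 8 ('a'): window [7,8] length 2
  Position 9 ('b'): repeat (last at 7), move window start to 8
  Position 9 ('b'): window [8,9] length 2
  Position 10 ('f'): window [8,10] length 3
Longest substring with no repeats: "ebfcd" with length 5

5


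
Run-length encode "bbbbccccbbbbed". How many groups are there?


Input: bbbbccccbbbbed
Scanning for consecutive runs:
  Group 1: 'b' x 4 (positions 0-3)
  Group 2: 'c' x 4 (positions 4-7)
  Group 3: 'b' x 4 (positions 8-11)
  Group 4: 'e' x 1 (positions 12-12)
  Group 5: 'd' x 1 (positions 13-13)
Total groups: 5

5


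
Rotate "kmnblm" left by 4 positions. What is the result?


Input: "kmnblm", rotate left by 4
First 4 characters: "kmnb"
Remaining characters: "lm"
Concatenate remaining + first: "lm" + "kmnb" = "lmkmnb"

lmkmnb


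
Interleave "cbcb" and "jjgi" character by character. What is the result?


Interleaving "cbcb" and "jjgi":
  Position 0: 'c' from first, 'j' from second => "cj"
  Position 1: 'b' from first, 'j' from second => "bj"
  Position 2: 'c' from first, 'g' from second => "cg"
  Position 3: 'b' from first, 'i' from second => "bi"
Result: cjbjcgbi

cjbjcgbi


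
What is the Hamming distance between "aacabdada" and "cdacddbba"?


Comparing "aacabdada" and "cdacddbba" position by position:
  Position 0: 'a' vs 'c' => differ
  Position 1: 'a' vs 'd' => differ
  Position 2: 'c' vs 'a' => differ
  Position 3: 'a' vs 'c' => differ
  Position 4: 'b' vs 'd' => differ
  Position 5: 'd' vs 'd' => same
  Position 6: 'a' vs 'b' => differ
  Position 7: 'd' vs 'b' => differ
  Position 8: 'a' vs 'a' => same
Total differences (Hamming distance): 7

7


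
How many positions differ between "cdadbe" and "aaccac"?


Comparing "cdadbe" and "aaccac" position by position:
  Position 0: 'c' vs 'a' => DIFFER
  Position 1: 'd' vs 'a' => DIFFER
  Position 2: 'a' vs 'c' => DIFFER
  Position 3: 'd' vs 'c' => DIFFER
  Position 4: 'b' vs 'a' => DIFFER
  Position 5: 'e' vs 'c' => DIFFER
Positions that differ: 6

6


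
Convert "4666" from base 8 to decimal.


Input: "4666" in base 8
Positional expansion:
  Digit '4' (value 4) x 8^3 = 2048
  Digit '6' (value 6) x 8^2 = 384
  Digit '6' (value 6) x 8^1 = 48
  Digit '6' (value 6) x 8^0 = 6
Sum = 2486

2486


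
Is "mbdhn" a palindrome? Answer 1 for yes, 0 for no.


Input: mbdhn
Reversed: nhdbm
  Compare pos 0 ('m') with pos 4 ('n'): MISMATCH
  Compare pos 1 ('b') with pos 3 ('h'): MISMATCH
Result: not a palindrome

0


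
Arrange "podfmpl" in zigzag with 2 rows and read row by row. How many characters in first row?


Zigzag "podfmpl" into 2 rows:
Placing characters:
  'p' => row 0
  'o' => row 1
  'd' => row 0
  'f' => row 1
  'm' => row 0
  'p' => row 1
  'l' => row 0
Rows:
  Row 0: "pdml"
  Row 1: "ofp"
First row length: 4

4


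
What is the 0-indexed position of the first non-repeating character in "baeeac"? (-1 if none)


Input: baeeac
Character frequencies:
  'a': 2
  'b': 1
  'c': 1
  'e': 2
Scanning left to right for freq == 1:
  Position 0 ('b'): unique! => answer = 0

0


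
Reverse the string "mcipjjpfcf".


Input: mcipjjpfcf
Reading characters right to left:
  Position 9: 'f'
  Position 8: 'c'
  Position 7: 'f'
  Position 6: 'p'
  Position 5: 'j'
  Position 4: 'j'
  Position 3: 'p'
  Position 2: 'i'
  Position 1: 'c'
  Position 0: 'm'
Reversed: fcfpjjpicm

fcfpjjpicm


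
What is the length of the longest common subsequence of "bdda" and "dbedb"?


LCS of "bdda" and "dbedb"
DP table:
           d    b    e    d    b
      0    0    0    0    0    0
  b   0    0    1    1    1    1
  d   0    1    1    1    2    2
  d   0    1    1    1    2    2
  a   0    1    1    1    2    2
LCS length = dp[4][5] = 2

2


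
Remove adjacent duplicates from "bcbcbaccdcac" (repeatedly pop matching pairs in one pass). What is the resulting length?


Input: bcbcbaccdcac
Stack-based adjacent duplicate removal:
  Read 'b': push. Stack: b
  Read 'c': push. Stack: bc
  Read 'b': push. Stack: bcb
  Read 'c': push. Stack: bcbc
  Read 'b': push. Stack: bcbcb
  Read 'a': push. Stack: bcbcba
  Read 'c': push. Stack: bcbcbac
  Read 'c': matches stack top 'c' => pop. Stack: bcbcba
  Read 'd': push. Stack: bcbcbad
  Read 'c': push. Stack: bcbcbadc
  Read 'a': push. Stack: bcbcbadca
  Read 'c': push. Stack: bcbcbadcac
Final stack: "bcbcbadcac" (length 10)

10


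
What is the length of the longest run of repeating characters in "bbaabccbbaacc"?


Input: "bbaabccbbaacc"
Scanning for longest run:
  Position 1 ('b'): continues run of 'b', length=2
  Position 2 ('a'): new char, reset run to 1
  Position 3 ('a'): continues run of 'a', length=2
  Position 4 ('b'): new char, reset run to 1
  Position 5 ('c'): new char, reset run to 1
  Position 6 ('c'): continues run of 'c', length=2
  Position 7 ('b'): new char, reset run to 1
  Position 8 ('b'): continues run of 'b', length=2
  Position 9 ('a'): new char, reset run to 1
  Position 10 ('a'): continues run of 'a', length=2
  Position 11 ('c'): new char, reset run to 1
  Position 12 ('c'): continues run of 'c', length=2
Longest run: 'b' with length 2

2


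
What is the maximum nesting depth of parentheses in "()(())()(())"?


Input: "()(())()(())"
Tracking depth:
  Position 0 '(': depth becomes 1
  Position 1 ')': depth becomes 0
  Position 2 '(': depth becomes 1
  Position 3 '(': depth becomes 2
  Position 4 ')': depth becomes 1
  Position 5 ')': depth becomes 0
  Position 6 '(': depth becomes 1
  Position 7 ')': depth becomes 0
  Position 8 '(': depth becomes 1
  Position 9 '(': depth becomes 2
  Position 10 ')': depth becomes 1
  Position 11 ')': depth becomes 0
Maximum depth reached: 2

2


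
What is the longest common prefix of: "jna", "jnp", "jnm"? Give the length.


Words: jna, jnp, jnm
  Position 0: all 'j' => match
  Position 1: all 'n' => match
  Position 2: ('a', 'p', 'm') => mismatch, stop
LCP = "jn" (length 2)

2


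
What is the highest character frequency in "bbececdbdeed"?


Input: bbececdbdeed
Character counts:
  'b': 3
  'c': 2
  'd': 3
  'e': 4
Maximum frequency: 4

4


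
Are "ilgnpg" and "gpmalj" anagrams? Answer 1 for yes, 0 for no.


Strings: "ilgnpg", "gpmalj"
Sorted first:  ggilnp
Sorted second: agjlmp
Differ at position 0: 'g' vs 'a' => not anagrams

0


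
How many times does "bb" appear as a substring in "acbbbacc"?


Searching for "bb" in "acbbbacc"
Scanning each position:
  Position 0: "ac" => no
  Position 1: "cb" => no
  Position 2: "bb" => MATCH
  Position 3: "bb" => MATCH
  Position 4: "ba" => no
  Position 5: "ac" => no
  Position 6: "cc" => no
Total occurrences: 2

2


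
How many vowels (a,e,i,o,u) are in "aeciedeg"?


Input: aeciedeg
Checking each character:
  'a' at position 0: vowel (running total: 1)
  'e' at position 1: vowel (running total: 2)
  'c' at position 2: consonant
  'i' at position 3: vowel (running total: 3)
  'e' at position 4: vowel (running total: 4)
  'd' at position 5: consonant
  'e' at position 6: vowel (running total: 5)
  'g' at position 7: consonant
Total vowels: 5

5


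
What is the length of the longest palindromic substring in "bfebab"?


Input: "bfebab"
Checking substrings for palindromes:
  [3:6] "bab" (len 3) => palindrome
Longest palindromic substring: "bab" with length 3

3


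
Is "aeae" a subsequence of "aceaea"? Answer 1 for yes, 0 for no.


Check if "aeae" is a subsequence of "aceaea"
Greedy scan:
  Position 0 ('a'): matches sub[0] = 'a'
  Position 1 ('c'): no match needed
  Position 2 ('e'): matches sub[1] = 'e'
  Position 3 ('a'): matches sub[2] = 'a'
  Position 4 ('e'): matches sub[3] = 'e'
  Position 5 ('a'): no match needed
All 4 characters matched => is a subsequence

1


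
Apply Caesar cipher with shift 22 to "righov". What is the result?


Caesar cipher: shift "righov" by 22
  'r' (pos 17) + 22 = pos 13 = 'n'
  'i' (pos 8) + 22 = pos 4 = 'e'
  'g' (pos 6) + 22 = pos 2 = 'c'
  'h' (pos 7) + 22 = pos 3 = 'd'
  'o' (pos 14) + 22 = pos 10 = 'k'
  'v' (pos 21) + 22 = pos 17 = 'r'
Result: necdkr

necdkr


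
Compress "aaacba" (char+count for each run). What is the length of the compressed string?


Input: aaacba
Runs:
  'a' x 3 => "a3"
  'c' x 1 => "c1"
  'b' x 1 => "b1"
  'a' x 1 => "a1"
Compressed: "a3c1b1a1"
Compressed length: 8

8


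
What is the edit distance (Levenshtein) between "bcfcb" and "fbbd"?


Computing edit distance: "bcfcb" -> "fbbd"
DP table:
           f    b    b    d
      0    1    2    3    4
  b   1    1    1    2    3
  c   2    2    2    2    3
  f   3    2    3    3    3
  c   4    3    3    4    4
  b   5    4    3    3    4
Edit distance = dp[5][4] = 4

4


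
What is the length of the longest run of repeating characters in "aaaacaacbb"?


Input: "aaaacaacbb"
Scanning for longest run:
  Position 1 ('a'): continues run of 'a', length=2
  Position 2 ('a'): continues run of 'a', length=3
  Position 3 ('a'): continues run of 'a', length=4
  Position 4 ('c'): new char, reset run to 1
  Position 5 ('a'): new char, reset run to 1
  Position 6 ('a'): continues run of 'a', length=2
  Position 7 ('c'): new char, reset run to 1
  Position 8 ('b'): new char, reset run to 1
  Position 9 ('b'): continues run of 'b', length=2
Longest run: 'a' with length 4

4


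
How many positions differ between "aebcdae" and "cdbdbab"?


Comparing "aebcdae" and "cdbdbab" position by position:
  Position 0: 'a' vs 'c' => DIFFER
  Position 1: 'e' vs 'd' => DIFFER
  Position 2: 'b' vs 'b' => same
  Position 3: 'c' vs 'd' => DIFFER
  Position 4: 'd' vs 'b' => DIFFER
  Position 5: 'a' vs 'a' => same
  Position 6: 'e' vs 'b' => DIFFER
Positions that differ: 5

5


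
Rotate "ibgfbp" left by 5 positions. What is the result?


Input: "ibgfbp", rotate left by 5
First 5 characters: "ibgfb"
Remaining characters: "p"
Concatenate remaining + first: "p" + "ibgfb" = "pibgfb"

pibgfb


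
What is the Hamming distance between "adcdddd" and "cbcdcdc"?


Comparing "adcdddd" and "cbcdcdc" position by position:
  Position 0: 'a' vs 'c' => differ
  Position 1: 'd' vs 'b' => differ
  Position 2: 'c' vs 'c' => same
  Position 3: 'd' vs 'd' => same
  Position 4: 'd' vs 'c' => differ
  Position 5: 'd' vs 'd' => same
  Position 6: 'd' vs 'c' => differ
Total differences (Hamming distance): 4

4


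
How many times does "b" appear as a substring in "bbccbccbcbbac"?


Searching for "b" in "bbccbccbcbbac"
Scanning each position:
  Position 0: "b" => MATCH
  Position 1: "b" => MATCH
  Position 2: "c" => no
  Position 3: "c" => no
  Position 4: "b" => MATCH
  Position 5: "c" => no
  Position 6: "c" => no
  Position 7: "b" => MATCH
  Position 8: "c" => no
  Position 9: "b" => MATCH
  Position 10: "b" => MATCH
  Position 11: "a" => no
  Position 12: "c" => no
Total occurrences: 6

6


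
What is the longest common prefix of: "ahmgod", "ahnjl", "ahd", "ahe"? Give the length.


Words: ahmgod, ahnjl, ahd, ahe
  Position 0: all 'a' => match
  Position 1: all 'h' => match
  Position 2: ('m', 'n', 'd', 'e') => mismatch, stop
LCP = "ah" (length 2)

2


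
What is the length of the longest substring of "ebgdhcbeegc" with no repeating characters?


Input: "ebgdhcbeegc"
Sliding window (track last position of each char):
  Position 0 ('e'): window [0,0] length 1 -- new best
  Position 1 ('b'): window [0,1] length 2 -- new best
  Position 2 ('g'): window [0,2] length 3 -- new best
  Position 3 ('d'): window [0,3] length 4 -- new best
  Position 4 ('h'): window [0,4] length 5 -- new best
  Position 5 ('c'): window [0,5] length 6 -- new best
  Position 6 ('b'): repeat (last at 1), move window start to 2
  Position 6 ('b'): window [2,6] length 5
  Position 7 ('e'): window [2,7] length 6
  Position 8 ('e'): repeat (last at 7), move window start to 8
  Position 8 ('e'): window [8,8] length 1
  Position 9 ('g'): window [8,9] length 2
  Position 10 ('c'): window [8,10] length 3
Longest substring with no repeats: "ebgdhc" with length 6

6


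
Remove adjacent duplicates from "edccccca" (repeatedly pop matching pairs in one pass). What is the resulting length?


Input: edccccca
Stack-based adjacent duplicate removal:
  Read 'e': push. Stack: e
  Read 'd': push. Stack: ed
  Read 'c': push. Stack: edc
  Read 'c': matches stack top 'c' => pop. Stack: ed
  Read 'c': push. Stack: edc
  Read 'c': matches stack top 'c' => pop. Stack: ed
  Read 'c': push. Stack: edc
  Read 'a': push. Stack: edca
Final stack: "edca" (length 4)

4


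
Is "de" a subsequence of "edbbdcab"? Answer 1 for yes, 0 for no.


Check if "de" is a subsequence of "edbbdcab"
Greedy scan:
  Position 0 ('e'): no match needed
  Position 1 ('d'): matches sub[0] = 'd'
  Position 2 ('b'): no match needed
  Position 3 ('b'): no match needed
  Position 4 ('d'): no match needed
  Position 5 ('c'): no match needed
  Position 6 ('a'): no match needed
  Position 7 ('b'): no match needed
Only matched 1/2 characters => not a subsequence

0


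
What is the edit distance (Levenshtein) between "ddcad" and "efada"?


Computing edit distance: "ddcad" -> "efada"
DP table:
           e    f    a    d    a
      0    1    2    3    4    5
  d   1    1    2    3    3    4
  d   2    2    2    3    3    4
  c   3    3    3    3    4    4
  a   4    4    4    3    4    4
  d   5    5    5    4    3    4
Edit distance = dp[5][5] = 4

4


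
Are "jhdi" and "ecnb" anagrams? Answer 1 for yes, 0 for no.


Strings: "jhdi", "ecnb"
Sorted first:  dhij
Sorted second: bcen
Differ at position 0: 'd' vs 'b' => not anagrams

0


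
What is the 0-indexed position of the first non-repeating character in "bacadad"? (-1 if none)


Input: bacadad
Character frequencies:
  'a': 3
  'b': 1
  'c': 1
  'd': 2
Scanning left to right for freq == 1:
  Position 0 ('b'): unique! => answer = 0

0


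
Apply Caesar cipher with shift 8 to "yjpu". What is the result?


Caesar cipher: shift "yjpu" by 8
  'y' (pos 24) + 8 = pos 6 = 'g'
  'j' (pos 9) + 8 = pos 17 = 'r'
  'p' (pos 15) + 8 = pos 23 = 'x'
  'u' (pos 20) + 8 = pos 2 = 'c'
Result: grxc

grxc


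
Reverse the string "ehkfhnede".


Input: ehkfhnede
Reading characters right to left:
  Position 8: 'e'
  Position 7: 'd'
  Position 6: 'e'
  Position 5: 'n'
  Position 4: 'h'
  Position 3: 'f'
  Position 2: 'k'
  Position 1: 'h'
  Position 0: 'e'
Reversed: edenhfkhe

edenhfkhe


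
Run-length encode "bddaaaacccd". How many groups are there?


Input: bddaaaacccd
Scanning for consecutive runs:
  Group 1: 'b' x 1 (positions 0-0)
  Group 2: 'd' x 2 (positions 1-2)
  Group 3: 'a' x 4 (positions 3-6)
  Group 4: 'c' x 3 (positions 7-9)
  Group 5: 'd' x 1 (positions 10-10)
Total groups: 5

5


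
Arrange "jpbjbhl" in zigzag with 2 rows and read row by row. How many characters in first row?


Zigzag "jpbjbhl" into 2 rows:
Placing characters:
  'j' => row 0
  'p' => row 1
  'b' => row 0
  'j' => row 1
  'b' => row 0
  'h' => row 1
  'l' => row 0
Rows:
  Row 0: "jbbl"
  Row 1: "pjh"
First row length: 4

4


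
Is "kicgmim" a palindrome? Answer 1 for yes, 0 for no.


Input: kicgmim
Reversed: mimgcik
  Compare pos 0 ('k') with pos 6 ('m'): MISMATCH
  Compare pos 1 ('i') with pos 5 ('i'): match
  Compare pos 2 ('c') with pos 4 ('m'): MISMATCH
Result: not a palindrome

0


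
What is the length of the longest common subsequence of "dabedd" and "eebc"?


LCS of "dabedd" and "eebc"
DP table:
           e    e    b    c
      0    0    0    0    0
  d   0    0    0    0    0
  a   0    0    0    0    0
  b   0    0    0    1    1
  e   0    1    1    1    1
  d   0    1    1    1    1
  d   0    1    1    1    1
LCS length = dp[6][4] = 1

1


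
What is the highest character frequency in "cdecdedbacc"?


Input: cdecdedbacc
Character counts:
  'a': 1
  'b': 1
  'c': 4
  'd': 3
  'e': 2
Maximum frequency: 4

4
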